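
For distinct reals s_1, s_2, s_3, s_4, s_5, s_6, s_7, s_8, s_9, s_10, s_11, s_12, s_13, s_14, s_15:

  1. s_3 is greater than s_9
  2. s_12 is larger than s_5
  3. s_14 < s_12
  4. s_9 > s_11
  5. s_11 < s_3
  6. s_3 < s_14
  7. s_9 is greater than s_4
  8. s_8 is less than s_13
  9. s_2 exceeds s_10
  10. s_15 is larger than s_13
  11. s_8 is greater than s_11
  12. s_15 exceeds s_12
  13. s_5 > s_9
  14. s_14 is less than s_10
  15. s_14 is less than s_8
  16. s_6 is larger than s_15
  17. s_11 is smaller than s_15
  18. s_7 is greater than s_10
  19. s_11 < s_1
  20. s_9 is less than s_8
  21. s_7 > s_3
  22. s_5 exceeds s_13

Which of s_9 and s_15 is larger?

Following the relations from s_9: s_9 < s_3 < s_14 < s_8 < s_13 < s_5 < s_12 < s_15.
So s_9 < s_15; s_15 is the larger of the two.

s_15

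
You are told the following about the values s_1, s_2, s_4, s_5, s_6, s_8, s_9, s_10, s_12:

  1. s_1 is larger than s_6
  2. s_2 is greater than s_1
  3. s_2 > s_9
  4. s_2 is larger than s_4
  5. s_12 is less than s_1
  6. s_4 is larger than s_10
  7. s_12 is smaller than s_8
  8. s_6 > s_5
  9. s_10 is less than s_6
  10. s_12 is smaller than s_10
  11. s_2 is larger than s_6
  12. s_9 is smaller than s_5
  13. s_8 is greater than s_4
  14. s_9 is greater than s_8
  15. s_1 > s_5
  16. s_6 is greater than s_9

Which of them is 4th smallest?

The consecutive relations fix a unique order: s_12 < s_10 < s_4 < s_8 < s_9 < s_5 < s_6 < s_1 < s_2.
Counting 4 from the smallest end gives s_8.

s_8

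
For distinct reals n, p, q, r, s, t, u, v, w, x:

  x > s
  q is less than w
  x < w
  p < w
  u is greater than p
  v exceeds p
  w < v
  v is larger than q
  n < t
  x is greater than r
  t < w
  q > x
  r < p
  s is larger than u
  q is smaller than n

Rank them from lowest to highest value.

r < p < u < s < x < q < n < t < w < v

Nothing is placed below r, so it is least; from there r < p; p < u; u < s; s < x; x < q; q < n; n < t; t < w; w < v, each given directly.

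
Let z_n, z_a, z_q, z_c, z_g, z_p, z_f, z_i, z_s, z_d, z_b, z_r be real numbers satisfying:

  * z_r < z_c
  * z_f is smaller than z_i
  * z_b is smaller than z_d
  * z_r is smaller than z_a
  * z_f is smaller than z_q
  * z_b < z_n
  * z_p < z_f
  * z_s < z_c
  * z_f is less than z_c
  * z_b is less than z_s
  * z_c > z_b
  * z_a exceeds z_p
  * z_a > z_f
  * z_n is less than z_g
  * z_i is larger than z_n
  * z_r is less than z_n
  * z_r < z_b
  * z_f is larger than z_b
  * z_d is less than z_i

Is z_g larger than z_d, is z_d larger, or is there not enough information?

Following every chain through z_d: above z_d we get z_i; below z_d we get z_r, z_b.
z_g is not reached, and no chain runs the other way from z_g to z_d.
So the given relations leave the order of z_d and z_g undetermined.

undetermined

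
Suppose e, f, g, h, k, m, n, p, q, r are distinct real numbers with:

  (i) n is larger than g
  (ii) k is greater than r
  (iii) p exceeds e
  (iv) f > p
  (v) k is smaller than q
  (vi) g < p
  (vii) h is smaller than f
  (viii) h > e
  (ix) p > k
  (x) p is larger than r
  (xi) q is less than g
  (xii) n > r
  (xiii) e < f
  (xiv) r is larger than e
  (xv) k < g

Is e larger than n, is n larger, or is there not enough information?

n

Link the given pairs in sequence: e < r; r < k; k < q; q < g; g < n.
Chaining these gives e < r < k < q < g < n.
So n is larger.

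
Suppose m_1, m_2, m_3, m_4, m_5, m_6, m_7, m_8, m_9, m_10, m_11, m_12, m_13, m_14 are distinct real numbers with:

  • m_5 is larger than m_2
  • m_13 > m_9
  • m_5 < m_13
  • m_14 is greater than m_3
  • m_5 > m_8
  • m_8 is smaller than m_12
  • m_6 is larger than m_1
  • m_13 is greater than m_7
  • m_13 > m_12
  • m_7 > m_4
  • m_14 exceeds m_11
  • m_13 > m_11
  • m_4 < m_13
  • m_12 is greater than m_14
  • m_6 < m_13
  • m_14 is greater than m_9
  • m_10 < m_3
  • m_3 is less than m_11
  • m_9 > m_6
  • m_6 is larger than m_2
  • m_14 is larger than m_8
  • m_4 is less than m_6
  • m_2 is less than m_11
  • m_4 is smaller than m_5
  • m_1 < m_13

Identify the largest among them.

m_13

Chaining downward from m_13: directly below it, m_4, m_1, m_6, m_9, m_7, m_11, m_5, m_12; then m_2, m_3, m_8, m_14; then m_10.
That covers every other element, and nothing is given above m_13, so m_13 is the largest.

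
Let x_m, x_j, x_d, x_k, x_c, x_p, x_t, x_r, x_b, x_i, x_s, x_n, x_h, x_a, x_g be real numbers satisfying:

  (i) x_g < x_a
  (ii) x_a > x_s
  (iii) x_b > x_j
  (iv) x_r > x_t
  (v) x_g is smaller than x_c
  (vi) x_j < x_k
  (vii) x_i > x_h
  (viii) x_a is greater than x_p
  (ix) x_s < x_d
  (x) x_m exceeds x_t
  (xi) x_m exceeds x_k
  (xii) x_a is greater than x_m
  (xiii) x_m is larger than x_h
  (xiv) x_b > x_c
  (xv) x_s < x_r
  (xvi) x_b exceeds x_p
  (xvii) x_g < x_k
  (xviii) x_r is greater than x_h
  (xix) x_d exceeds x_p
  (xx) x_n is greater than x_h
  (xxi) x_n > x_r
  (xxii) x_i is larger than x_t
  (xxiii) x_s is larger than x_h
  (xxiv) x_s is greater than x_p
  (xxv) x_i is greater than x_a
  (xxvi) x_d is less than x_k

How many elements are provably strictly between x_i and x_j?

The relations place x_j below x_i. An element lies strictly between them when it is forced above x_j and also forced below x_i.
Above x_j: {x_k, x_m, x_b, x_a}. Below x_i: {x_t, x_h, x_p, x_s, x_d, x_g, x_k, x_m, x_a}.
Intersection: {x_k, x_m, x_a} — 3.

3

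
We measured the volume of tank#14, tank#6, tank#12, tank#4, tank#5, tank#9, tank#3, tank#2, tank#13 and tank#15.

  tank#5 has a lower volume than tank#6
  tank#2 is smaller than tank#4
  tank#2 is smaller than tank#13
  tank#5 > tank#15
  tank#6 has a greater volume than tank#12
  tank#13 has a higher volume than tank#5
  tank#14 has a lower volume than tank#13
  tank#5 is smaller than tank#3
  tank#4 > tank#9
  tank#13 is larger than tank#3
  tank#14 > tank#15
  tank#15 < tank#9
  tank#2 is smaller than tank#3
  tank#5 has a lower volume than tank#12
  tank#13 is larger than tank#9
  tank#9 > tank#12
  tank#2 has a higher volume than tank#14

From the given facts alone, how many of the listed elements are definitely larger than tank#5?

The elements the relations force above tank#5 are tank#12, tank#9, tank#3, tank#6, tank#4, tank#13 — no chain reaches any other.
That is 6.

6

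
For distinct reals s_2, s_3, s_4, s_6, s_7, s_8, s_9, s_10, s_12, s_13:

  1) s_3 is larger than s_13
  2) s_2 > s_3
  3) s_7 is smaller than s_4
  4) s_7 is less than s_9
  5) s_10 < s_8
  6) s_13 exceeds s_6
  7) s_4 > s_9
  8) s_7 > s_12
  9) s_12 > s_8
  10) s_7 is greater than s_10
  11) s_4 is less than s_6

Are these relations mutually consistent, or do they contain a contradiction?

consistent

The single ordering s_10 < s_8 < s_12 < s_7 < s_9 < s_4 < s_6 < s_13 < s_3 < s_2 satisfies every listed relation, so no contradiction arises.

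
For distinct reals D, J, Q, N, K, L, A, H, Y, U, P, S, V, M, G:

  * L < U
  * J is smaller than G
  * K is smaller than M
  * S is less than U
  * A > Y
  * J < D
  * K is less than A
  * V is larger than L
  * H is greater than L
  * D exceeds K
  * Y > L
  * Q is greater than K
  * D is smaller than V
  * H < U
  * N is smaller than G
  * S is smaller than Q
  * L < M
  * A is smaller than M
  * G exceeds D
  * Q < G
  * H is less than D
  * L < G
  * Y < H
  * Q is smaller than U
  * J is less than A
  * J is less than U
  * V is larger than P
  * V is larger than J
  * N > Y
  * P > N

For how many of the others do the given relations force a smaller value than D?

5

From D the given relations immediately reach K, J, H.
From those, L, Y — 5 in total.
Nothing else is reachable below D; 5 in all.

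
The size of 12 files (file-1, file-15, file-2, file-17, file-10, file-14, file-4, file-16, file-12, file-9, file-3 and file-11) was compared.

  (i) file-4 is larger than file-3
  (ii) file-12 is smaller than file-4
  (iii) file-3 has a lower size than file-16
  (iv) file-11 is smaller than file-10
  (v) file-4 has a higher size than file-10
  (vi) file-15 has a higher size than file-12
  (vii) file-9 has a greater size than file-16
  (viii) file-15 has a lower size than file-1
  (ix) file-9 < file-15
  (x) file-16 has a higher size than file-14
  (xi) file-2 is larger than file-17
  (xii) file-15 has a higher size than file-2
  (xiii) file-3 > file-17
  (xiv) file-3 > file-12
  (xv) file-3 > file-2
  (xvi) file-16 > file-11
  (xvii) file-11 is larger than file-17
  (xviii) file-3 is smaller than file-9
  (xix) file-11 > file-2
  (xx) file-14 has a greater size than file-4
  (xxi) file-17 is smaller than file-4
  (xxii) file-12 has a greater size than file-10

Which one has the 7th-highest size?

file-3

Piecing the relations together gives one ordering: file-17 < file-2 < file-11 < file-10 < file-12 < file-3 < file-4 < file-14 < file-16 < file-9 < file-15 < file-1.
Counting 7 from the largest end gives file-3.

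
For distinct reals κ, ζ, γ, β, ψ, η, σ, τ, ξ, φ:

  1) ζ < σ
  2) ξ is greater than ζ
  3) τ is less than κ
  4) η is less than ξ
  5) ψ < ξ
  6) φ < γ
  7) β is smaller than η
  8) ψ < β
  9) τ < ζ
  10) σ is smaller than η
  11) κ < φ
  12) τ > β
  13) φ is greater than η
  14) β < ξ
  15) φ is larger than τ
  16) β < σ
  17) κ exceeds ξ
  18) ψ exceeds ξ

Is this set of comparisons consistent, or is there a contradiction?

inconsistent

Chaining the given relations yields ψ < β < τ < ζ < σ < η < ξ, so ψ < ξ. But one relation states ξ < ψ. These cannot both hold.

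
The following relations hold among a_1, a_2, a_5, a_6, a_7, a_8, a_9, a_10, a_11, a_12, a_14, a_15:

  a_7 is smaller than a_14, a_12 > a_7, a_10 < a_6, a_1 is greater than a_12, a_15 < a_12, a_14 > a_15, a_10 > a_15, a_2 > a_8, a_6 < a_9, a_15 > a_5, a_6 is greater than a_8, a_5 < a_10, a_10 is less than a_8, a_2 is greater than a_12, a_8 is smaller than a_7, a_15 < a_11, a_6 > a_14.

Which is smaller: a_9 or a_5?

a_5

a_5 < a_15 and a_15 < a_10 give a_5 < a_10.
Then a_10 < a_8 extends the chain to a_8.
With a_8 < a_7: a_5 < a_15 < a_10 < a_8 < a_7.
With a_7 < a_14: a_5 < a_15 < a_10 < a_8 < a_7 < a_14.
Then a_14 < a_6 extends the chain to a_6.
Then a_6 < a_9 extends the chain to a_9.
So a_5 < a_9; a_5 is the smaller of the two.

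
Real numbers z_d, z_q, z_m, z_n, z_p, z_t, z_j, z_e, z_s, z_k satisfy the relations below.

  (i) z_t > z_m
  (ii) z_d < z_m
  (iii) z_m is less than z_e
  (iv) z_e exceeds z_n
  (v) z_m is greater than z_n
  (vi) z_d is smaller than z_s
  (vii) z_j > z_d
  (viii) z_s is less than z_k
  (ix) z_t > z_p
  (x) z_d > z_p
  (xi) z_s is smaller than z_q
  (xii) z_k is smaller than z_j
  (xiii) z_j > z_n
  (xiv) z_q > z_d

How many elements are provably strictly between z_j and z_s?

Chaining upward from z_s reaches: z_k, z_q.
Chaining downward from z_j reaches: z_p, z_d, z_n, z_k.
Strictly between z_s and z_j are those in both lists: z_k — 1 element.

1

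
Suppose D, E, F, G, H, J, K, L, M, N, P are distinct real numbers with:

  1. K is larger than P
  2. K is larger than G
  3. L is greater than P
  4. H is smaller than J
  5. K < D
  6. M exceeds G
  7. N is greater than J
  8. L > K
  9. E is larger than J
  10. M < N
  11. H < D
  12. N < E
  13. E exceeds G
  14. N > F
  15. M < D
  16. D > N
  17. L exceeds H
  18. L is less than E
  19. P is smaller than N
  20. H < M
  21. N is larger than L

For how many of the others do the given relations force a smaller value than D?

From D the given relations immediately reach H, K, M, N.
From those, G, F, P, J, L — 9 in total.
Nothing else is reachable below D; 9 in all.

9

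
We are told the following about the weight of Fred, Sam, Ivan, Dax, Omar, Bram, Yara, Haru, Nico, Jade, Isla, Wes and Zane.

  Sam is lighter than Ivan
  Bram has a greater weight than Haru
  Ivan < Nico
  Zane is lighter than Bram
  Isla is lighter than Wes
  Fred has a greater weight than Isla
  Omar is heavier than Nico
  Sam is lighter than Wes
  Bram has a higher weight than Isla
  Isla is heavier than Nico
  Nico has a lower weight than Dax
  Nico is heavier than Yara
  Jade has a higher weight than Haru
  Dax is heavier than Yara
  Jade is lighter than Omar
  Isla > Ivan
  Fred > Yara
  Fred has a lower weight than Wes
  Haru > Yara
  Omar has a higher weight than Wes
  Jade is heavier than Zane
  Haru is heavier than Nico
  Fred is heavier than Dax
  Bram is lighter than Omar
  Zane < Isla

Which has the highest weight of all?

Omar

Sam is not greatest since Sam < Wes; Ivan is not greatest since Ivan < Nico; Yara is not greatest since Yara < Dax; Nico is not greatest since Nico < Dax; Dax is not greatest since Dax < Fred; Zane is not greatest since Zane < Isla; Haru is not greatest since Haru < Jade; Isla is not greatest since Isla < Fred; Jade is not greatest since Jade < Omar; Bram is not greatest since Bram < Omar; Fred is not greatest since Fred < Wes; Wes is not greatest since Wes < Omar.
Only Omar has nothing above it, so Omar is the highest weight.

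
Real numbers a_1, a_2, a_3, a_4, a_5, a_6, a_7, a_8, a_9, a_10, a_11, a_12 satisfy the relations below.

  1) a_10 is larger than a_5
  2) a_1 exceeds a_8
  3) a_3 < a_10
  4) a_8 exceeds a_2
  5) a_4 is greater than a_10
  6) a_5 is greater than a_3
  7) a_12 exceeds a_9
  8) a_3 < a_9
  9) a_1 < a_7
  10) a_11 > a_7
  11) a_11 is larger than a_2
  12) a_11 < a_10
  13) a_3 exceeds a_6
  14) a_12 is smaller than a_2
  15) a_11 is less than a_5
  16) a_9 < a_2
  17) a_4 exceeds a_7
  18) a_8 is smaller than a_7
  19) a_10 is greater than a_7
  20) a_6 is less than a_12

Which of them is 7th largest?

The consecutive relations fix a unique order: a_6 < a_3 < a_9 < a_12 < a_2 < a_8 < a_1 < a_7 < a_11 < a_5 < a_10 < a_4.
Counting 7 from the largest end gives a_8.

a_8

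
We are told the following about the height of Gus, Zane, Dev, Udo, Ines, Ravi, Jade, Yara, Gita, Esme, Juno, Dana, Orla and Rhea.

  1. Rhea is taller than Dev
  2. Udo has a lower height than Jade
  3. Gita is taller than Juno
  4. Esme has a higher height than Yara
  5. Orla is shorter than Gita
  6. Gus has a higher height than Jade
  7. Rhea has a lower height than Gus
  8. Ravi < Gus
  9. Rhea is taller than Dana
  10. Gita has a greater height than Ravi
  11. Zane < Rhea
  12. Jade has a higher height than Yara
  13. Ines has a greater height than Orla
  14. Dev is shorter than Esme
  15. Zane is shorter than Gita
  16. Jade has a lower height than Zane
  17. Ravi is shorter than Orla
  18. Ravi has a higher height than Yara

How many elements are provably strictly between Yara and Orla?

1

The relations place Yara below Orla. An element lies strictly between them when it is forced above Yara and also forced below Orla.
Above Yara: {Jade, Ravi, Zane, Rhea, Esme, Ines, Gus, Gita}. Below Orla: {Ravi}.
Intersection: {Ravi} — 1.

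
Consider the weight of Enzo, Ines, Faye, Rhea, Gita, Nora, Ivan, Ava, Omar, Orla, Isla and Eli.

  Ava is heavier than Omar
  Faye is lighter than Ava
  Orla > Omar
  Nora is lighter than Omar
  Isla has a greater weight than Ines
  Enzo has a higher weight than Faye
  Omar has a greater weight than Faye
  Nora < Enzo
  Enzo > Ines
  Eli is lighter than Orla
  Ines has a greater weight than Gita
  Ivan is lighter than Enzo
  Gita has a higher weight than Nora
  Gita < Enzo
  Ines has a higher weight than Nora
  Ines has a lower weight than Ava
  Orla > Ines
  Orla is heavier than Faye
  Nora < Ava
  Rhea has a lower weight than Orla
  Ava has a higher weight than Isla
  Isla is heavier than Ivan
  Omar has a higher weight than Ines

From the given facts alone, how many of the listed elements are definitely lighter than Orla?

7

From Orla the given relations immediately reach Rhea, Eli, Ines, Faye, Omar.
From those, Nora, Gita — 7 in total.
Nothing else is reachable below Orla; 7 in all.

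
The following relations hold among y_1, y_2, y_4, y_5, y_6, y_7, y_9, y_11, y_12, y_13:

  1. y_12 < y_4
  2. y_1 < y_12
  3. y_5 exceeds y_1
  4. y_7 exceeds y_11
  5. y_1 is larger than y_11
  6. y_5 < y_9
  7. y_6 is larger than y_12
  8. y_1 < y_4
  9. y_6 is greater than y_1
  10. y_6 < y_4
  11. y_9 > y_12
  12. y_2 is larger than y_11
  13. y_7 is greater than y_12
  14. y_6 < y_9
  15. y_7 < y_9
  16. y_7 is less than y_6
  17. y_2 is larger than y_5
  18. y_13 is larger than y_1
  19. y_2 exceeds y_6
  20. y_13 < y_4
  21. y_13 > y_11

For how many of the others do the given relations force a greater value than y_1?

From y_1 the given relations immediately reach y_5, y_12, y_13, y_6, y_4.
From those, y_7, y_9, y_2 — 8 in total.
Nothing else is reachable above y_1; 8 in all.

8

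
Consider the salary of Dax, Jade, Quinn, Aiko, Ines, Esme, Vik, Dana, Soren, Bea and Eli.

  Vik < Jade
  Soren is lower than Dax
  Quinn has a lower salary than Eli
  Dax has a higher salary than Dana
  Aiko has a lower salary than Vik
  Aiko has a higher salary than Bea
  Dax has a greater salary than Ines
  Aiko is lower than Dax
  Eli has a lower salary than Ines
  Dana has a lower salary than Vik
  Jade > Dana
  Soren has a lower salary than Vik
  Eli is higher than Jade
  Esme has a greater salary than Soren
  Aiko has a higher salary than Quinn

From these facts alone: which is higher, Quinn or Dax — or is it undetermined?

Dax

Quinn < Aiko and Aiko < Vik give Quinn < Vik.
With Vik < Jade: Quinn < Aiko < Vik < Jade.
With Jade < Eli: Quinn < Aiko < Vik < Jade < Eli.
Then Eli < Ines extends the chain to Ines.
Then Ines < Dax extends the chain to Dax.
So Dax is higher.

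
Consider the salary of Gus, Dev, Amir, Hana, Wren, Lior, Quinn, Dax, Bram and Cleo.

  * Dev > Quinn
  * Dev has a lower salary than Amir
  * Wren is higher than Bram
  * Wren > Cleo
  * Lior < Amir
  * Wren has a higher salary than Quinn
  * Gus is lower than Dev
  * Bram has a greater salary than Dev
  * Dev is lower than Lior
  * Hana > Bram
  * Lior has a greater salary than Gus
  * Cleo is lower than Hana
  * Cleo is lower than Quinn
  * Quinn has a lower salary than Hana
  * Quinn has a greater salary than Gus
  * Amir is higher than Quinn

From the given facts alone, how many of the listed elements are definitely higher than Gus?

7

The elements the relations force above Gus are Quinn, Dev, Lior, Bram, Hana, Amir, Wren — no chain reaches any other.
That is 7.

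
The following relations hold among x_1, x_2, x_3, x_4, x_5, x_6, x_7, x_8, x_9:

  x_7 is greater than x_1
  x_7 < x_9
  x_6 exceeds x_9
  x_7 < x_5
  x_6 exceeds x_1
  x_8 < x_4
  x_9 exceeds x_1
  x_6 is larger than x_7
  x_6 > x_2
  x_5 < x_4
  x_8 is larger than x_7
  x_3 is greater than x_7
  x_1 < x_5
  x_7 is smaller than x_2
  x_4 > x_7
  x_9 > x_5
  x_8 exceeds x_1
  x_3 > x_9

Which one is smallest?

x_1

Chaining upward from x_1: directly above it, x_7, x_5, x_9, x_8, x_6; then x_2, x_4, x_3.
That covers every other element, and nothing is given below x_1, so x_1 is the smallest.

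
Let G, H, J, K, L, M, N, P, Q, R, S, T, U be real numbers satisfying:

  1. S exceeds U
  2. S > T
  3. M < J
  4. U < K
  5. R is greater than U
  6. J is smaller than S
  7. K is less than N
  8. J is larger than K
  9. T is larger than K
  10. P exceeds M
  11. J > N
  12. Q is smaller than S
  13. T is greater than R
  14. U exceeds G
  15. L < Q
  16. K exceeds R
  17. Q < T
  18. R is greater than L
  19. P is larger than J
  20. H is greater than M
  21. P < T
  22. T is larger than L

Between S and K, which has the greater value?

S

Chaining the given relations: K < N < J < P < T < S.
So K < S; S is the larger of the two.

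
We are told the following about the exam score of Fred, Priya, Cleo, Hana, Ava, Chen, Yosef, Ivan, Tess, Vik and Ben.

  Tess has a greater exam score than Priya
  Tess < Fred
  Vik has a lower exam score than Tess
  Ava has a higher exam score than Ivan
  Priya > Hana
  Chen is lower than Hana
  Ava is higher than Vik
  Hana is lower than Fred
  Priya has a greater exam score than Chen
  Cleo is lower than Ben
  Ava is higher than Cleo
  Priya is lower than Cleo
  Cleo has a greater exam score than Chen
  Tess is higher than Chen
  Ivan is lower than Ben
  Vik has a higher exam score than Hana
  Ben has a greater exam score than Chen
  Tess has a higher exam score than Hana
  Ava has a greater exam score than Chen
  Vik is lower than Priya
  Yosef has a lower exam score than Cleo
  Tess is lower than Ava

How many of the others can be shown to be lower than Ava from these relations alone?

8

The elements the relations force below Ava are Chen, Hana, Vik, Yosef, Priya, Tess, Ivan, Cleo — no chain reaches any other.
That is 8.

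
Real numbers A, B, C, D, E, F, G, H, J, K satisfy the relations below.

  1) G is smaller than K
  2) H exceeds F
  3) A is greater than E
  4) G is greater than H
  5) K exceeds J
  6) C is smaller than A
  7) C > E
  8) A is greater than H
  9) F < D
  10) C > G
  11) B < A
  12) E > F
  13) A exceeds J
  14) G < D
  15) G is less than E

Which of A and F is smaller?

F

Chaining the given relations: F < H < G < E < C < A.
So F < A; F is the smaller of the two.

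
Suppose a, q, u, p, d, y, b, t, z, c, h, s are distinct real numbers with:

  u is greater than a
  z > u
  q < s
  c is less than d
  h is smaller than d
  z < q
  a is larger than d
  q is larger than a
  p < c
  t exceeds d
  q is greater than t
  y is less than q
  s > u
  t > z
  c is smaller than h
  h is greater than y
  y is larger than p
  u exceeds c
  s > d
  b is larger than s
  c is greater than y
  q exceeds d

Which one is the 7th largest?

a

Chaining the given pairs: p < y < c < h < d < a < u < z < t < q < s < b.
Counting 7 from the largest end gives a.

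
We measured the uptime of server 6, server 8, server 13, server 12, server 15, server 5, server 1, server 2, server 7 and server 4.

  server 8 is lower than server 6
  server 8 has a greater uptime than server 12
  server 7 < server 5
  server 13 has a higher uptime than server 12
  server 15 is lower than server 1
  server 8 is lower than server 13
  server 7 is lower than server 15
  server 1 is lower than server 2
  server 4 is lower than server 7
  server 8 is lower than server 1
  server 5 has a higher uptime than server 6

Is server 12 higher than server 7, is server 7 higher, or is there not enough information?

undetermined

Following every chain through server 12: above server 12 we get server 8, server 13, server 6, server 1, server 2, server 5.
server 7 is not reached, and no chain runs the other way from server 7 to server 12.
So the given relations leave the order of server 12 and server 7 undetermined.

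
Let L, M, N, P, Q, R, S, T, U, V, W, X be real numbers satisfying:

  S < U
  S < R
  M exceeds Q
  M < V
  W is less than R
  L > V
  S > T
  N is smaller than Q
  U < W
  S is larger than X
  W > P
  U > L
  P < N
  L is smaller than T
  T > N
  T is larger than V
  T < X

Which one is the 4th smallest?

M

The consecutive relations fix a unique order: P < N < Q < M < V < L < T < X < S < U < W < R.
Counting 4 from the smallest end gives M.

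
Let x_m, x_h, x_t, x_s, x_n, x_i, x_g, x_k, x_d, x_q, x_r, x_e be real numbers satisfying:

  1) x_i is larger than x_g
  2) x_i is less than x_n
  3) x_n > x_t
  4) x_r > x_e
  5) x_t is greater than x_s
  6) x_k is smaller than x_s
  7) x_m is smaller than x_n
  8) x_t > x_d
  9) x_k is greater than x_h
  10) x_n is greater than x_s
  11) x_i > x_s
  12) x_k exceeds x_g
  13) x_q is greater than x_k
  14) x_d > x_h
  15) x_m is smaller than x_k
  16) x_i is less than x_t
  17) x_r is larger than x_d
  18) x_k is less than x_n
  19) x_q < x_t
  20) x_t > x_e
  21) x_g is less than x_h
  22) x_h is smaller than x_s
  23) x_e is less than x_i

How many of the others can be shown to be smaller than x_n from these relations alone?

10

From x_n the given relations immediately reach x_m, x_k, x_s, x_i, x_t.
From those, x_g, x_h, x_e, x_d, x_q — 10 in total.
Nothing else is reachable below x_n; 10 in all.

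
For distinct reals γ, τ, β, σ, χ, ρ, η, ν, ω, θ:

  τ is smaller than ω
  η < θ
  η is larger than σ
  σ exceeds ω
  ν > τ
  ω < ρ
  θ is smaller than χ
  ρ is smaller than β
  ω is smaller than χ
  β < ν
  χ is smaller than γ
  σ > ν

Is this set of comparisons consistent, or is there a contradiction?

consistent

The single ordering τ < ω < ρ < β < ν < σ < η < θ < χ < γ satisfies every listed relation, so no contradiction arises.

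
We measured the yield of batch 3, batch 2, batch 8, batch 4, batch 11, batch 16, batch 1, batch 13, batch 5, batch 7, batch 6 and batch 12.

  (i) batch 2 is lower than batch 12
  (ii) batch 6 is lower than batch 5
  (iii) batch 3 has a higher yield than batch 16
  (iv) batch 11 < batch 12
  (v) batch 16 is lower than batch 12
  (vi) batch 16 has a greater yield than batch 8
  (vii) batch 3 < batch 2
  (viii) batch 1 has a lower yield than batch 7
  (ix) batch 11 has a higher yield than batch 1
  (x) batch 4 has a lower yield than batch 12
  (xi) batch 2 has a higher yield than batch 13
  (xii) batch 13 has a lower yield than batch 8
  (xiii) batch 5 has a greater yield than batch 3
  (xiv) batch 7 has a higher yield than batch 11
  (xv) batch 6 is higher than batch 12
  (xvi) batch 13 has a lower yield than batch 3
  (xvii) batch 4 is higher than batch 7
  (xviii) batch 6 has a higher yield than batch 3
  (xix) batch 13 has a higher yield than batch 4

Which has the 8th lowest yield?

Piecing the relations together gives one ordering: batch 1 < batch 11 < batch 7 < batch 4 < batch 13 < batch 8 < batch 16 < batch 3 < batch 2 < batch 12 < batch 6 < batch 5.
The 8th smallest is batch 3.

batch 3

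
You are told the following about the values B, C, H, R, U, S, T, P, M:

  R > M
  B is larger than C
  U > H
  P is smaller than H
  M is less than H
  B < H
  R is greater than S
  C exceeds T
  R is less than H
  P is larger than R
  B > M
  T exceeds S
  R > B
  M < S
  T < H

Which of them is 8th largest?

S

The consecutive relations fix a unique order: M < S < T < C < B < R < P < H < U.
The 8th largest is S.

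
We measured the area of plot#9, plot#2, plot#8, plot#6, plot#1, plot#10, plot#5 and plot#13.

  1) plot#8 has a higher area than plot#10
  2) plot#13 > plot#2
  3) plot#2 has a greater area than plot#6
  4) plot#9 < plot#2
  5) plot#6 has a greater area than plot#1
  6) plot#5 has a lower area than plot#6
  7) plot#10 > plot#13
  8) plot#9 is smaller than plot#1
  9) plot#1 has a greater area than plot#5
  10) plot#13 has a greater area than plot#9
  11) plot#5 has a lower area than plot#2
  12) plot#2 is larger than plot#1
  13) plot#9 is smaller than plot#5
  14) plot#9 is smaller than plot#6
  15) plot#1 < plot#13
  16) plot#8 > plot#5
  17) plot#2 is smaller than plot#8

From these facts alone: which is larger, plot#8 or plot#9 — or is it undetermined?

plot#8

plot#9 < plot#5 and plot#5 < plot#1 give plot#9 < plot#1.
With plot#1 < plot#6: plot#9 < plot#5 < plot#1 < plot#6.
Then plot#6 < plot#2 extends the chain to plot#2.
With plot#2 < plot#13: plot#9 < plot#5 < plot#1 < plot#6 < plot#2 < plot#13.
With plot#13 < plot#10: plot#9 < plot#5 < plot#1 < plot#6 < plot#2 < plot#13 < plot#10.
With plot#10 < plot#8: plot#9 < plot#5 < plot#1 < plot#6 < plot#2 < plot#13 < plot#10 < plot#8.
So plot#8 is larger.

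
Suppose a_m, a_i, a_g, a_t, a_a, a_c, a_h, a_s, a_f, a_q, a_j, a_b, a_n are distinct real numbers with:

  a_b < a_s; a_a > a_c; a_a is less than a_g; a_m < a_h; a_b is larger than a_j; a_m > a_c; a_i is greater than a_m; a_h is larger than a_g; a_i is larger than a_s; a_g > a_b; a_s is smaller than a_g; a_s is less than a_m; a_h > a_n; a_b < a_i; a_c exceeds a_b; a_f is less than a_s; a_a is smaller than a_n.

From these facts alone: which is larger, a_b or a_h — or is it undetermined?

a_h

Chaining the given relations: a_b < a_c < a_a < a_g < a_h.
So a_h is larger.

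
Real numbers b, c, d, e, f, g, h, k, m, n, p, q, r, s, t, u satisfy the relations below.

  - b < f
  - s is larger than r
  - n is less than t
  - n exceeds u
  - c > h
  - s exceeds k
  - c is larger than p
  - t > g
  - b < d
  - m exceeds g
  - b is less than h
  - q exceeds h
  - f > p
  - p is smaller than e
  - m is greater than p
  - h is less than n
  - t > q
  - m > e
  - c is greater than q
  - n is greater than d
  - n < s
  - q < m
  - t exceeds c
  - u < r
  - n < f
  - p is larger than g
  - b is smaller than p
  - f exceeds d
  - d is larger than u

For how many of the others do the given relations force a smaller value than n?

4

Directly below n: h, u, d.
One step further: b (4 so far).
No other element is forced below n by the given relations, so the count is 4.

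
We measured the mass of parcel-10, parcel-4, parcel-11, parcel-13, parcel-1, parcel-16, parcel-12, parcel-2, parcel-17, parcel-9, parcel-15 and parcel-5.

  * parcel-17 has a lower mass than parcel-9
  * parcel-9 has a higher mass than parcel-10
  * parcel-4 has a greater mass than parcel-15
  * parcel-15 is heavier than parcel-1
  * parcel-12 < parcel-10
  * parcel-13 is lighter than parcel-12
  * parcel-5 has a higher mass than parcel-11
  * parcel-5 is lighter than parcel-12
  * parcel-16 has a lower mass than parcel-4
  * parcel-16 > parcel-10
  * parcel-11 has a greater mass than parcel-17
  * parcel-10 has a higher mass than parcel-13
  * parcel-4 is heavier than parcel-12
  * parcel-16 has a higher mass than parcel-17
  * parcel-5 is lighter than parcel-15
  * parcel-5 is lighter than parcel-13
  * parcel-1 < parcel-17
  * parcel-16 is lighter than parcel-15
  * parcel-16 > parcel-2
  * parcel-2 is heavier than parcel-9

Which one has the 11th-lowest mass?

The consecutive relations fix a unique order: parcel-1 < parcel-17 < parcel-11 < parcel-5 < parcel-13 < parcel-12 < parcel-10 < parcel-9 < parcel-2 < parcel-16 < parcel-15 < parcel-4.
Counting 11 from the smallest end gives parcel-15.

parcel-15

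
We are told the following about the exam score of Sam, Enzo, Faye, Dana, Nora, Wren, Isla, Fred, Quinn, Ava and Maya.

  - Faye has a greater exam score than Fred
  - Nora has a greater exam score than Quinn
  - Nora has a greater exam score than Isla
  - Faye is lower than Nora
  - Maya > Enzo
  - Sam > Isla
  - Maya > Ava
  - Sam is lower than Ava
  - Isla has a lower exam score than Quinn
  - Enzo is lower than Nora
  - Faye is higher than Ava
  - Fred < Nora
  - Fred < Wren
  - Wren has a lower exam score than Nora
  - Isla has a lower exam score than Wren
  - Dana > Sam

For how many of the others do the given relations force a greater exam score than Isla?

8

The elements the relations force above Isla are Sam, Ava, Dana, Faye, Wren, Quinn, Maya, Nora — no chain reaches any other.
That is 8.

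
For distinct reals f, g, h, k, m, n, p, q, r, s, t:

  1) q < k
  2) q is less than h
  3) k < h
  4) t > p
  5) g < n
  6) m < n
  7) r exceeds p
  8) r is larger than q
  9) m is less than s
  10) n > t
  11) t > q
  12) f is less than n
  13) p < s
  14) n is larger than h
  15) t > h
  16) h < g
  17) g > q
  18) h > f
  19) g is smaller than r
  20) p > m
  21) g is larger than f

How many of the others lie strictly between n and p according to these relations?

Chaining upward from p reaches: r, s, t.
Chaining downward from n reaches: m, f, q, k, h, g, t.
Strictly between p and n are those in both lists: t — 1 element.

1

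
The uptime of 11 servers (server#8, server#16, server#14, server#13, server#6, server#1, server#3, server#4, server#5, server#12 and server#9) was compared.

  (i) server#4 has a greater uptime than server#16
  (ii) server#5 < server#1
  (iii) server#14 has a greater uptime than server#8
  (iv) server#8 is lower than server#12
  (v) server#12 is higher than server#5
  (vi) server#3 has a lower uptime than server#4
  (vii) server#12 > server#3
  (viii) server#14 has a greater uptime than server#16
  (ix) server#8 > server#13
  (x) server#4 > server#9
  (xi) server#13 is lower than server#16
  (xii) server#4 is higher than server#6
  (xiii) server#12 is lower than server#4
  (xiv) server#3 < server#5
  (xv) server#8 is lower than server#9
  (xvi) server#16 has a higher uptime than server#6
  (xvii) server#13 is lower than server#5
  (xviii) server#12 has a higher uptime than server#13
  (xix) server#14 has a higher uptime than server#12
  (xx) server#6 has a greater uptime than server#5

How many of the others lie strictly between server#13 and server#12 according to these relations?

2

The relations place server#13 below server#12. An element lies strictly between them when it is forced above server#13 and also forced below server#12.
Above server#13: {server#8, server#5, server#9, server#6, server#16, server#4, server#1, server#14}. Below server#12: {server#8, server#3, server#5}.
Intersection: {server#8, server#5} — 2.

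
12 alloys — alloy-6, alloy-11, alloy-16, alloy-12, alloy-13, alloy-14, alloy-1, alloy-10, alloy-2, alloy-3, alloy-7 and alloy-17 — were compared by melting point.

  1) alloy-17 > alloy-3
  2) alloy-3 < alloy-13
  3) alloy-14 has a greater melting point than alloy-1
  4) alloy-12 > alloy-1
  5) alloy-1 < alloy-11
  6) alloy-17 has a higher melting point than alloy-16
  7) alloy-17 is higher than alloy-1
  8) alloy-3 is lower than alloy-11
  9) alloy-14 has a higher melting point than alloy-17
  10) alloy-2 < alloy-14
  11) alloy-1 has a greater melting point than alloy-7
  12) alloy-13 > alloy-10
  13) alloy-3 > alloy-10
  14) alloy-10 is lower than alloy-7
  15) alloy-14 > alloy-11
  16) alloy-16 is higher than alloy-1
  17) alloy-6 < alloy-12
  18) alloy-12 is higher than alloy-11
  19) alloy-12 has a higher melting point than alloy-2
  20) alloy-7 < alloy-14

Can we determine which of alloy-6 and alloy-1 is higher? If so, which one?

Following every chain through alloy-6: above alloy-6 we get alloy-12.
alloy-1 is not reached, and no chain runs the other way from alloy-1 to alloy-6.
So the given relations leave the order of alloy-6 and alloy-1 undetermined.

undetermined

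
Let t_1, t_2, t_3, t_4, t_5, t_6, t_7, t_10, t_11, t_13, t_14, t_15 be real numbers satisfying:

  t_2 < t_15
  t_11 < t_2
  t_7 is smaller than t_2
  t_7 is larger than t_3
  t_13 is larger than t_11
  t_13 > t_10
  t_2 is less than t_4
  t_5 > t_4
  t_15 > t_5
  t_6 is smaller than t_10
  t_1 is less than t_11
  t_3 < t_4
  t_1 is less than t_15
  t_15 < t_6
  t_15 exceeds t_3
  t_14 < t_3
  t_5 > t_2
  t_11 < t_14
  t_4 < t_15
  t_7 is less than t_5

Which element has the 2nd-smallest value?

t_11

Chaining the given pairs: t_1 < t_11 < t_14 < t_3 < t_7 < t_2 < t_4 < t_5 < t_15 < t_6 < t_10 < t_13.
The 2nd smallest is t_11.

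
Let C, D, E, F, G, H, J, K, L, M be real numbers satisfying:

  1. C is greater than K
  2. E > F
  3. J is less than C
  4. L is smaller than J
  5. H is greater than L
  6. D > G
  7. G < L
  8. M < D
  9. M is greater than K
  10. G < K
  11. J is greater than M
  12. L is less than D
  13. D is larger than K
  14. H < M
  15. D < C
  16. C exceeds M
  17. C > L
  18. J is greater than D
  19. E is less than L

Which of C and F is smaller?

F < E < L < H < M < D < J < C, by transitivity through E, L, H, M, D, J.
So F < C; F is the smaller of the two.

F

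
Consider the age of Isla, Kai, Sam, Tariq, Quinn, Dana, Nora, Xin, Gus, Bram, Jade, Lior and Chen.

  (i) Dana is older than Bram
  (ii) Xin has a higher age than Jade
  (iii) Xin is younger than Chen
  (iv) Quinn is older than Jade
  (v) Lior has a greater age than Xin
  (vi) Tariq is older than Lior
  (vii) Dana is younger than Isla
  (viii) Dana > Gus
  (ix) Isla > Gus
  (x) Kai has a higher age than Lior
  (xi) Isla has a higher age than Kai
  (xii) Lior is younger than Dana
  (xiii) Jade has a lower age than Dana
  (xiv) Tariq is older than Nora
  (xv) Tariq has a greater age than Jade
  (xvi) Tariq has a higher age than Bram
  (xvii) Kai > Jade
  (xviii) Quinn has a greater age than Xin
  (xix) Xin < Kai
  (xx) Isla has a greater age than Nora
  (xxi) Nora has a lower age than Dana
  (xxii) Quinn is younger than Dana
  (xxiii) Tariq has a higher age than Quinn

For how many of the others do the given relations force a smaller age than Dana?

Directly below Dana: Bram, Jade, Nora, Quinn, Lior, Gus.
One step further: Xin (7 so far).
No other element is forced below Dana by the given relations, so the count is 7.

7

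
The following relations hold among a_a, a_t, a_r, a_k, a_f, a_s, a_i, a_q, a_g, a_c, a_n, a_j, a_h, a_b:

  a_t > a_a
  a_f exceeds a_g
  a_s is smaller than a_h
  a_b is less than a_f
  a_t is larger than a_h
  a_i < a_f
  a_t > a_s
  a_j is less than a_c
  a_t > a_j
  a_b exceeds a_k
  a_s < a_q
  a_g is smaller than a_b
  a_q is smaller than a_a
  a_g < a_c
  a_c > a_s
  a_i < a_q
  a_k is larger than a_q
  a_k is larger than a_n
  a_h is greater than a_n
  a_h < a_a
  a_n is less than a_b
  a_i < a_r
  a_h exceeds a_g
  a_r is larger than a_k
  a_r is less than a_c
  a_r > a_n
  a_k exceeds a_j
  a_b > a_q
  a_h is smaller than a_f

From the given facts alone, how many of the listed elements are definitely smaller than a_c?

Directly below a_c: a_j, a_s, a_g, a_r.
One step further: a_i, a_n, a_k (7 so far).
One step further: a_q (8 so far).
Nothing else is reachable below a_c; 8 in all.

8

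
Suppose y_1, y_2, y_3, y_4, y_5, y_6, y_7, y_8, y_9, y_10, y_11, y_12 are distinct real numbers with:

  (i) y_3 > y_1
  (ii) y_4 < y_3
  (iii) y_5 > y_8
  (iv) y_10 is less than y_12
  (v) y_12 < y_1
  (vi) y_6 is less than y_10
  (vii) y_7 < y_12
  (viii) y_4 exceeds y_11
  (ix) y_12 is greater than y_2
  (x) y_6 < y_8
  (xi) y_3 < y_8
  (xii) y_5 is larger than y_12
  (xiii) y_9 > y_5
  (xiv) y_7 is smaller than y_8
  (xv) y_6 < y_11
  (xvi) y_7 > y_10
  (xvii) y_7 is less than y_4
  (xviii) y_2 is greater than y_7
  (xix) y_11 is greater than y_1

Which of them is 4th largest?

Piecing the relations together gives one ordering: y_6 < y_10 < y_7 < y_2 < y_12 < y_1 < y_11 < y_4 < y_3 < y_8 < y_5 < y_9.
Counting 4 from the largest end gives y_3.

y_3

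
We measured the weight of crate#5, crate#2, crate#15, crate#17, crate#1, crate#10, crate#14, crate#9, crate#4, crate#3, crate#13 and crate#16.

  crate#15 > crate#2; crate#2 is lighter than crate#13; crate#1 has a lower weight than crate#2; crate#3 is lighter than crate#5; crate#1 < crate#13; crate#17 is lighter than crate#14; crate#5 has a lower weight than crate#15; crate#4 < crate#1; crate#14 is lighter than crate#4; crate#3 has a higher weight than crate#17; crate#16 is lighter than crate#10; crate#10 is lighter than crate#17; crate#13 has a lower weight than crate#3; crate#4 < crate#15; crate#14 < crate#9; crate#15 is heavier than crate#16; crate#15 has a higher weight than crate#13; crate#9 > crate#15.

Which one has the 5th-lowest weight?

crate#4

The consecutive relations fix a unique order: crate#16 < crate#10 < crate#17 < crate#14 < crate#4 < crate#1 < crate#2 < crate#13 < crate#3 < crate#5 < crate#15 < crate#9.
Counting 5 from the smallest end gives crate#4.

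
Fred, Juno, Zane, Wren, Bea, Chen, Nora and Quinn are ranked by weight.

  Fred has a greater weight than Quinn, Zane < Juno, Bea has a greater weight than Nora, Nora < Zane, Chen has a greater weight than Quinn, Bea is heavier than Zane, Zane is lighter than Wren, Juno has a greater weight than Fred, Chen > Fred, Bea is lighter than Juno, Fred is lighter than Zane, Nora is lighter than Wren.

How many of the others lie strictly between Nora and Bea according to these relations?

The relations place Nora below Bea. An element lies strictly between them when it is forced above Nora and also forced below Bea.
Above Nora: {Zane, Wren, Juno}. Below Bea: {Quinn, Fred, Zane}.
Intersection: {Zane} — 1.

1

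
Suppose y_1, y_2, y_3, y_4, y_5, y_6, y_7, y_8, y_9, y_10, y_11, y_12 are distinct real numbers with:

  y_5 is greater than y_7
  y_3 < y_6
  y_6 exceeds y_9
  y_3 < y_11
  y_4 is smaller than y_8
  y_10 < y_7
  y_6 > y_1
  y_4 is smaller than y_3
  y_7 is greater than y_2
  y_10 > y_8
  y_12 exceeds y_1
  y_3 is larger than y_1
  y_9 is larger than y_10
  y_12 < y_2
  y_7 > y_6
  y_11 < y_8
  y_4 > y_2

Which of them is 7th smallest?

Piecing the relations together gives one ordering: y_1 < y_12 < y_2 < y_4 < y_3 < y_11 < y_8 < y_10 < y_9 < y_6 < y_7 < y_5.
Counting 7 from the smallest end gives y_8.

y_8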